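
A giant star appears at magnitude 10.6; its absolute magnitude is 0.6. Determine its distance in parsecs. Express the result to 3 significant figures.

d ≈ 1000 pc

μ = m − M = 10.000
m − M = 5 log₁₀ d − 5
log₁₀ d = (m − M)/5 + 1 = 3.0000
d = 10^3.0000 = 1000 pc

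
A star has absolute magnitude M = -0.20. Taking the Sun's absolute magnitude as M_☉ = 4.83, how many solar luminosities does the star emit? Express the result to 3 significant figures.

M − M_☉ = -0.20 − 4.83 = -5.030
L/L_☉ = 10^(−0.4 (M − M_☉)) = 10^2.012 = 102.8

L/L_☉ ≈ 103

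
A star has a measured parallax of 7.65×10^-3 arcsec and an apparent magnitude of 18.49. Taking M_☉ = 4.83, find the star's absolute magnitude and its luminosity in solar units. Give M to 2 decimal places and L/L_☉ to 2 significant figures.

M ≈ 12.91; L/L_☉ ≈ 5.9×10^-4

d = 1/p = 1/7.65×10^-3″ = 130.7 pc
M = m − 5 log₁₀ d + 5 = 18.49 − 5·2.1163 + 5 = 12.908
M − M_☉ = 12.908 − 4.83 = 8.078
L/L_☉ = 10^(−0.4 × 8.078) = 5.871×10^-4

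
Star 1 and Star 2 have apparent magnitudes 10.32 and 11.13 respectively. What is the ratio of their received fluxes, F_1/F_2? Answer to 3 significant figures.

Magnitude difference = -0.81
Flux ratio = 10^(−0.4 Δm) = 10^(−0.4 × -0.81) = 10^0.324 = 2.109

F_1/F_2 ≈ 2.11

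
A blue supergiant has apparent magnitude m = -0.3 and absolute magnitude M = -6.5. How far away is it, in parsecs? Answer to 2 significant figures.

μ = m − M = 6.200
m − M = 5 log₁₀ d − 5
log₁₀ d = (m − M)/5 + 1 = 2.2400
d = 10^2.2400 = 173.8 pc

d ≈ 170 pc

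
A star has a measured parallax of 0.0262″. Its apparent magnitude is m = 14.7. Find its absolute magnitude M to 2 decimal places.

M ≈ 11.79

d = 1/p = 1/0.0262″ = 38.17 pc
5 log₁₀(d/10 pc) = 5 log₁₀(38.17) − 5 = 2.908
M = m − 5 log₁₀(d/10) = 14.7 − 2.908 = 11.792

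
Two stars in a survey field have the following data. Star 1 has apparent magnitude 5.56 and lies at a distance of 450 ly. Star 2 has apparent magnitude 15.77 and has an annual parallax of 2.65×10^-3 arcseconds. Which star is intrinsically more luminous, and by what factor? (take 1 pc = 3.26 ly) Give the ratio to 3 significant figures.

Star 1: d = 450 ly / 3.26 = 138.0 pc
Star 1: M = m − 5 log₁₀ d + 5 = 5.56 − 5·2.1400 + 5 = -0.140
Star 2: d = 1/p = 1/2.65×10^-3″ = 377.4 pc
Star 2: M = m − 5 log₁₀ d + 5 = 15.77 − 5·2.5768 + 5 = 7.886
ΔM = M_1 − M_2 = -0.140 − (7.886) = -8.026; smaller M is more luminous → Star 1.
L ratio = 10^(0.4 |ΔM|) = 10^3.210 = 1624

Star 1 is more luminous, by a factor of 1620.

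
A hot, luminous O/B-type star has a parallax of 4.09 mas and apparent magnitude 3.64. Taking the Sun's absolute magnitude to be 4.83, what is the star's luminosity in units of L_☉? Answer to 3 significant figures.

d = 1/p = 1000/4.09 mas = 244.5 pc
M = m − 5 log₁₀ d + 5 = 3.64 − 5·2.3883 + 5 = -3.301
M − M_☉ = -3.301 − 4.83 = -8.131
L/L_☉ = 10^(−0.4 × -8.131) = 1789

L/L_☉ ≈ 1790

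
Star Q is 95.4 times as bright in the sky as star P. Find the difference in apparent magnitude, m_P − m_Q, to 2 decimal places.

m_P − m_Q ≈ 4.95

Pogson: Δm = −2.5 log₁₀(ratio) = −2.5 log₁₀(95.4) = −2.5 × 1.9795 = -4.949
Star Q is brighter so has the smaller magnitude: m_P − m_Q is positive.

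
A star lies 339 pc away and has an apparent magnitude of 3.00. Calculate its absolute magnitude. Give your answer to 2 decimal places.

M ≈ -4.65

5 log₁₀(d/10 pc) = 5 log₁₀(339.0) − 5 = 7.651
M = m − 5 log₁₀(d/10) = 3.00 − 7.651 = -4.651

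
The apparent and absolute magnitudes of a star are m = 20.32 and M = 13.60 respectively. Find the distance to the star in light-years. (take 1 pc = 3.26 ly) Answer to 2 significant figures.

Distance modulus: m − M = 20.32 − (13.60) = 6.720
m − M = 5 log₁₀ d − 5
log₁₀ d = (m − M)/5 + 1 = 2.3440
d = 10^2.3440 = 220.8 pc
= 719.8 ly

d ≈ 720 ly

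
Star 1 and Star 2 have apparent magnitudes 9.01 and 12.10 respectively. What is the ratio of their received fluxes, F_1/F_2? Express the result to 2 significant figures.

F_1/F_2 ≈ 17

Δm = 9.01 − (12.10) = -3.09
Flux ratio = 10^(−0.4 Δm) = 10^(−0.4 × -3.09) = 10^1.236 = 17.22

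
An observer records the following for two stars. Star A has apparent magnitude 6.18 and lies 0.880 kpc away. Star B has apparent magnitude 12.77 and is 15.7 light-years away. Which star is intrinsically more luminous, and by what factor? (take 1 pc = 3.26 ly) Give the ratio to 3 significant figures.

Star A is more luminous, by a factor of 1.44×10^7.

Star A: d = 0.880 kpc = 880.0 pc
Star A: M = m − 5 log₁₀ d + 5 = 6.18 − 5·2.9445 + 5 = -3.542
Star B: d = 15.7 ly / 3.26 = 4.816 pc
Star B: M = m − 5 log₁₀ d + 5 = 12.77 − 5·0.6827 + 5 = 14.357
ΔM = M_A − M_B = -3.542 − (14.357) = -17.899; smaller M is more luminous → Star A.
L ratio = 10^(0.4 |ΔM|) = 10^7.160 = 1.444×10^7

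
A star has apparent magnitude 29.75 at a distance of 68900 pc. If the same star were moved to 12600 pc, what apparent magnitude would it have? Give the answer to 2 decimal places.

m ≈ 26.06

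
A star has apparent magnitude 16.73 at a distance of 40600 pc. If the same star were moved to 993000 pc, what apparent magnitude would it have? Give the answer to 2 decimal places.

Flux ∝ 1/d², so Δm = 5 log₁₀(d₂/d₁) = 5 log₁₀(993000/40600) = 6.942
m₂ = m₁ + Δm = 16.73 + (6.942) = 23.672

m ≈ 23.67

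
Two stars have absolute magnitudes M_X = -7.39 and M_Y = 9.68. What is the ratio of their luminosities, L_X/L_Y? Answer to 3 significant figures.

L_X/L_Y ≈ 6.73×10^6

ΔM = M_X − M_Y = -17.07
L_X/L_Y = 10^(−0.4 ΔM) = 10^6.828 = 6.730×10^6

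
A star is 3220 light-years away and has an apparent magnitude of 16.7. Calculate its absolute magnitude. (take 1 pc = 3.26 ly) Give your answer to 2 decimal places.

d = 3220 ly / 3.26 = 987.7 pc
5 log₁₀(d/10 pc) = 5 log₁₀(987.7) − 5 = 9.973
M = m − 5 log₁₀(d/10) = 16.7 − 9.973 = 6.727

M ≈ 6.73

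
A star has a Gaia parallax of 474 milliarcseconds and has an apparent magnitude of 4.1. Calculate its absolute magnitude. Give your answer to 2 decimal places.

p = 474 mas = 0.474″ → d = 1/p = 2.110 pc
5 log₁₀(d/10 pc) = 5 log₁₀(2.110) − 5 = -3.379
M = m − 5 log₁₀(d/10) = 4.1 + 3.379 = 7.479

M ≈ 7.48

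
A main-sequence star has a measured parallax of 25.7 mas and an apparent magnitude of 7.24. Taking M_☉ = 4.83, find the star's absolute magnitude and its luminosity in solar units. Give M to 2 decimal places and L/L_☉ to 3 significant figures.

d = 1/p = 1000/25.7 mas = 38.91 pc
M = m − 5 log₁₀ d + 5 = 7.24 − 5·1.5901 + 5 = 4.290
M − M_☉ = 4.290 − 4.83 = -0.540
L/L_☉ = 10^(−0.4 × -0.540) = 1.645

M ≈ 4.29; L/L_☉ ≈ 1.64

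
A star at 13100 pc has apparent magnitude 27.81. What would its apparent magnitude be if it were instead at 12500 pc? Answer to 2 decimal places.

Flux ∝ 1/d², so Δm = 5 log₁₀(d₂/d₁) = 5 log₁₀(12500/13100) = -0.102
m₂ = m₁ + Δm = 27.81 + (-0.102) = 27.708

m ≈ 27.71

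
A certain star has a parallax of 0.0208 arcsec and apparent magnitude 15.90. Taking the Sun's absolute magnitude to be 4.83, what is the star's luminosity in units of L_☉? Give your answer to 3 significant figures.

d = 1/p = 1/0.0208″ = 48.08 pc
M = m − 5 log₁₀ d + 5 = 15.90 − 5·1.6819 + 5 = 12.490
M − M_☉ = 12.490 − 4.83 = 7.660
L/L_☉ = 10^(−0.4 × 7.660) = 8.627×10^-4

L/L_☉ ≈ 8.63×10^-4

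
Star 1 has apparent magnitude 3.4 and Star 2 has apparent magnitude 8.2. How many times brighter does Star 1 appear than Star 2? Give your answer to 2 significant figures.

83

Δm = 3.4 − (8.2) = -4.8
Flux ratio = 10^(−0.4 Δm) = 10^(−0.4 × -4.8) = 10^1.920 = 83.18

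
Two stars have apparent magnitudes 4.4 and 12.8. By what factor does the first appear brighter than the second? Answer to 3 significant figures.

2290

Δm = 4.4 − (12.8) = -8.4
Flux ratio = 10^(−0.4 Δm) = 10^(−0.4 × -8.4) = 10^3.360 = 2291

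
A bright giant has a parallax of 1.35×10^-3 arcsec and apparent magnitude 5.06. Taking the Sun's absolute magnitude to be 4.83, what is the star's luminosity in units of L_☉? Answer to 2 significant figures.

L/L_☉ ≈ 4400

d = 1/p = 1/1.35×10^-3″ = 740.7 pc
M = m − 5 log₁₀ d + 5 = 5.06 − 5·2.8697 + 5 = -4.288
M − M_☉ = -4.288 − 4.83 = -9.118
L/L_☉ = 10^(−0.4 × -9.118) = 4439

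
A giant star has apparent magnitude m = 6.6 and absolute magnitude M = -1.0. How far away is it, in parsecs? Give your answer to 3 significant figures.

d ≈ 331 pc

Distance modulus: m − M = 6.6 − (-1.0) = 7.600
m − M = 5 log₁₀ d − 5
log₁₀ d = (m − M)/5 + 1 = 2.5200
d = 10^2.5200 = 331.1 pc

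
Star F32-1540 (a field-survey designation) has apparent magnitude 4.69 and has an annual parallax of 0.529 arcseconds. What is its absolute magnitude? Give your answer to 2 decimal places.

M ≈ 8.31

d = 1/p = 1/0.529″ = 1.890 pc
5 log₁₀(d/10 pc) = 5 log₁₀(1.890) − 5 = -3.617
M = m − 5 log₁₀(d/10) = 4.69 + 3.617 = 8.307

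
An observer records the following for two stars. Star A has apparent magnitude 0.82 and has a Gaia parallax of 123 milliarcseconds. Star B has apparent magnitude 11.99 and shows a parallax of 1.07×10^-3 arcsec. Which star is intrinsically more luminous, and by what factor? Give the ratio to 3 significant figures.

Star A is more luminous, by a factor of 2.22.

Star A: p = 123 mas = 0.123″ → d = 1/p = 8.130 pc
Star A: M = m − 5 log₁₀ d + 5 = 0.82 − 5·0.9101 + 5 = 1.270
Star B: d = 1/p = 1/1.07×10^-3″ = 934.6 pc
Star B: M = m − 5 log₁₀ d + 5 = 11.99 − 5·2.9706 + 5 = 2.137
ΔM = M_A − M_B = 1.270 − (2.137) = -0.867; smaller M is more luminous → Star A.
L ratio = 10^(0.4 |ΔM|) = 10^0.347 = 2.223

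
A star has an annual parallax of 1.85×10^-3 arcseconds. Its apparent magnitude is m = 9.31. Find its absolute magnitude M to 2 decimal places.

M ≈ 0.65

d = 1/p = 1/1.85×10^-3″ = 540.5 pc
5 log₁₀(d/10 pc) = 5 log₁₀(540.5) − 5 = 8.664
M = m − 5 log₁₀(d/10) = 9.31 − 8.664 = 0.646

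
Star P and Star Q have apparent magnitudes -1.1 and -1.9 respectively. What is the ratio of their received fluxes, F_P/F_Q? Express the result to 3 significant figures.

Magnitude difference = 0.8
Flux ratio = 10^(−0.4 Δm) = 10^(−0.4 × 0.8) = 10^-0.320 = 0.4786

F_P/F_Q ≈ 0.479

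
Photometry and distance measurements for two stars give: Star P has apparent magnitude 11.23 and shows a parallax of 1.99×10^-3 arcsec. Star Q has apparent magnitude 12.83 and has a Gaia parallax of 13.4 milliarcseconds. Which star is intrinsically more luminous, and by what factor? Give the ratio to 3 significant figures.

Star P is more luminous, by a factor of 198.

Star P: d = 1/p = 1/1.99×10^-3″ = 502.5 pc
Star P: M = m − 5 log₁₀ d + 5 = 11.23 − 5·2.7011 + 5 = 2.724
Star Q: p = 13.4 mas = 0.0134″ → d = 1/p = 74.63 pc
Star Q: M = m − 5 log₁₀ d + 5 = 12.83 − 5·1.8729 + 5 = 8.466
ΔM = M_P − M_Q = 2.724 − (8.466) = -5.741; smaller M is more luminous → Star P.
L ratio = 10^(0.4 |ΔM|) = 10^2.297 = 197.9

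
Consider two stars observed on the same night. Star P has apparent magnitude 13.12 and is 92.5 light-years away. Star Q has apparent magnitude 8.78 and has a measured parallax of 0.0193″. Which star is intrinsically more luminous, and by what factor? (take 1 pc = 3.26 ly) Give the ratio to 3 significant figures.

Star P: d = 92.5 ly / 3.26 = 28.37 pc
Star P: M = m − 5 log₁₀ d + 5 = 13.12 − 5·1.4529 + 5 = 10.855
Star Q: d = 1/p = 1/0.0193″ = 51.81 pc
Star Q: M = m − 5 log₁₀ d + 5 = 8.78 − 5·1.7144 + 5 = 5.208
ΔM = M_P − M_Q = 10.855 − (5.208) = 5.648; smaller M is more luminous → Star Q.
L ratio = 10^(0.4 |ΔM|) = 10^2.259 = 181.6

Star Q is more luminous, by a factor of 182.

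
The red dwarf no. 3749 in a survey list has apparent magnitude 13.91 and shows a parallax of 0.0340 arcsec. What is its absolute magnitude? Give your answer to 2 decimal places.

M ≈ 11.57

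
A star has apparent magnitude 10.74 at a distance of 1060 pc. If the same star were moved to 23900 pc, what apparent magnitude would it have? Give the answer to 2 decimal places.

Flux ∝ 1/d², so Δm = 5 log₁₀(d₂/d₁) = 5 log₁₀(23900/1060) = 6.765
m₂ = m₁ + Δm = 10.74 + (6.765) = 17.505

m ≈ 17.51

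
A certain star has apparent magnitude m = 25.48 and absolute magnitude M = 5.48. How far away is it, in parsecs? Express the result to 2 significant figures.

d ≈ 100000 pc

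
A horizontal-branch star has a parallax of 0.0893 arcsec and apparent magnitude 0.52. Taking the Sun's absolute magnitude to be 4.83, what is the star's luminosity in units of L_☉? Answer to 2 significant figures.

L/L_☉ ≈ 66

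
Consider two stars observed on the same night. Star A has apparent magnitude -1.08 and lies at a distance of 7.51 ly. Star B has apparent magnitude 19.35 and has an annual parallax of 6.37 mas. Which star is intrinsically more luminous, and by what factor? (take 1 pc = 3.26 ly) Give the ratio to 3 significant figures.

Star A is more luminous, by a factor of 32000.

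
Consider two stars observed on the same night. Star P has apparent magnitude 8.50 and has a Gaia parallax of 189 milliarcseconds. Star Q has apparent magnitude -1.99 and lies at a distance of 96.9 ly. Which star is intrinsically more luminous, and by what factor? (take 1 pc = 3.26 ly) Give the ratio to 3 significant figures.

Star P: p = 189 mas = 0.189″ → d = 1/p = 5.291 pc
Star P: M = m − 5 log₁₀ d + 5 = 8.50 − 5·0.7235 + 5 = 9.882
Star Q: d = 96.9 ly / 3.26 = 29.72 pc
Star Q: M = m − 5 log₁₀ d + 5 = -1.99 − 5·1.4731 + 5 = -4.356
ΔM = M_P − M_Q = 9.882 − (-4.356) = 14.238; smaller M is more luminous → Star Q.
L ratio = 10^(0.4 |ΔM|) = 10^5.695 = 495600

Star Q is more luminous, by a factor of 496000.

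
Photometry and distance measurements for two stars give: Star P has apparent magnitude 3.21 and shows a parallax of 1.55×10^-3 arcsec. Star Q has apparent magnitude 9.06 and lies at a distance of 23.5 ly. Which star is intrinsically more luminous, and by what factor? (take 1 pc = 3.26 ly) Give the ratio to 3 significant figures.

Star P: d = 1/p = 1/1.55×10^-3″ = 645.2 pc
Star P: M = m − 5 log₁₀ d + 5 = 3.21 − 5·2.8097 + 5 = -5.838
Star Q: d = 23.5 ly / 3.26 = 7.209 pc
Star Q: M = m − 5 log₁₀ d + 5 = 9.06 − 5·0.8579 + 5 = 9.771
ΔM = M_P − M_Q = -5.838 − (9.771) = -15.609; smaller M is more luminous → Star P.
L ratio = 10^(0.4 |ΔM|) = 10^6.244 = 1.752×10^6

Star P is more luminous, by a factor of 1.75×10^6.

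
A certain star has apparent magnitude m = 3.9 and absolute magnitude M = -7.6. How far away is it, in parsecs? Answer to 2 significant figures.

d ≈ 2000 pc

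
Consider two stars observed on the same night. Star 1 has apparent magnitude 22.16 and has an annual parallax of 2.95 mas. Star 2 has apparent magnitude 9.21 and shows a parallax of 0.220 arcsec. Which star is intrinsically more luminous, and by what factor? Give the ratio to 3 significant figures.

Star 1: p = 2.95 mas = 2.95×10^-3″ → d = 1/p = 339.0 pc
Star 1: M = m − 5 log₁₀ d + 5 = 22.16 − 5·2.5302 + 5 = 14.509
Star 2: d = 1/p = 1/0.220″ = 4.545 pc
Star 2: M = m − 5 log₁₀ d + 5 = 9.21 − 5·0.6576 + 5 = 10.922
ΔM = M_1 − M_2 = 14.509 − (10.922) = 3.587; smaller M is more luminous → Star 2.
L ratio = 10^(0.4 |ΔM|) = 10^1.435 = 27.21

Star 2 is more luminous, by a factor of 27.2.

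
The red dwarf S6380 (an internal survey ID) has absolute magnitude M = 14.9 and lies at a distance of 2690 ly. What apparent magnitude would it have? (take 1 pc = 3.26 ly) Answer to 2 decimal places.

m ≈ 24.48

d = 2690 ly / 3.26 = 825.2 pc
m = M + 5 log₁₀ d − 5 = 14.9 + 5·2.9165 − 5 = 24.483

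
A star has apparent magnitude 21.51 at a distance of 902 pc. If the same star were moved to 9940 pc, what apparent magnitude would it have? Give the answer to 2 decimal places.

m ≈ 26.72

Flux ∝ 1/d², so Δm = 5 log₁₀(d₂/d₁) = 5 log₁₀(9940/902) = 5.211
m₂ = m₁ + Δm = 21.51 + (5.211) = 26.721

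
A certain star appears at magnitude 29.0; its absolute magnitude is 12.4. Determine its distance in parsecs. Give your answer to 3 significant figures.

d ≈ 20900 pc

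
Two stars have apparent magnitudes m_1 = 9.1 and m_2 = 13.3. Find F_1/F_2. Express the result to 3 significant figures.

F_1/F_2 ≈ 47.9

Δm = 9.1 − (13.3) = -4.2
Flux ratio = 10^(−0.4 Δm) = 10^(−0.4 × -4.2) = 10^1.680 = 47.86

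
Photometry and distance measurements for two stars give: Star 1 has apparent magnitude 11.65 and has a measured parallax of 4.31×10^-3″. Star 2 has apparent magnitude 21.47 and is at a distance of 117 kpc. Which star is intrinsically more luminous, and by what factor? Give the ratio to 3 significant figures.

Star 1: d = 1/p = 1/4.31×10^-3″ = 232.0 pc
Star 1: M = m − 5 log₁₀ d + 5 = 11.65 − 5·2.3655 + 5 = 4.822
Star 2: d = 117 kpc = 117000 pc
Star 2: M = m − 5 log₁₀ d + 5 = 21.47 − 5·5.0682 + 5 = 1.129
ΔM = M_1 − M_2 = 4.822 − (1.129) = 3.693; smaller M is more luminous → Star 2.
L ratio = 10^(0.4 |ΔM|) = 10^1.477 = 30.01

Star 2 is more luminous, by a factor of 30.0.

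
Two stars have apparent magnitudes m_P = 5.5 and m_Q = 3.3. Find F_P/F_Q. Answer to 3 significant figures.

F_P/F_Q ≈ 0.132

Δm = 5.5 − (3.3) = 2.2
Flux ratio = 10^(−0.4 Δm) = 10^(−0.4 × 2.2) = 10^-0.880 = 0.1318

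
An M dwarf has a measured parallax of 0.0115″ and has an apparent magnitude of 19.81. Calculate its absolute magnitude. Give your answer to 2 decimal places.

d = 1/p = 1/0.0115″ = 86.96 pc
5 log₁₀(d/10 pc) = 5 log₁₀(86.96) − 5 = 4.697
M = m − 5 log₁₀(d/10) = 19.81 − 4.697 = 15.113

M ≈ 15.11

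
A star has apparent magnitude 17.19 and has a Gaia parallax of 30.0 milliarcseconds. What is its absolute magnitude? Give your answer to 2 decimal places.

M ≈ 14.58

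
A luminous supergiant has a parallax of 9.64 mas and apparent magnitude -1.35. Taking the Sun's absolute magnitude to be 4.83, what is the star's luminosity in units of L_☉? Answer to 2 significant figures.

d = 1/p = 1000/9.64 mas = 103.7 pc
M = m − 5 log₁₀ d + 5 = -1.35 − 5·2.0159 + 5 = -6.430
M − M_☉ = -6.430 − 4.83 = -11.260
L/L_☉ = 10^(−0.4 × -11.260) = 31900

L/L_☉ ≈ 32000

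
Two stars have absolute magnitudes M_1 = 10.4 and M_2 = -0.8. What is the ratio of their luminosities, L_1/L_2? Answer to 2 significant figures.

ΔM = M_1 − M_2 = 11.2
L_1/L_2 = 10^(−0.4 ΔM) = 10^-4.480 = 3.311×10^-5

L_1/L_2 ≈ 3.3×10^-5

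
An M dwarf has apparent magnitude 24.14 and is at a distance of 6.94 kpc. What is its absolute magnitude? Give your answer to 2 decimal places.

d = 6.94 kpc = 6940 pc
5 log₁₀(d/10 pc) = 5 log₁₀(6940) − 5 = 14.207
M = m − 5 log₁₀(d/10) = 24.14 − 14.207 = 9.933

M ≈ 9.93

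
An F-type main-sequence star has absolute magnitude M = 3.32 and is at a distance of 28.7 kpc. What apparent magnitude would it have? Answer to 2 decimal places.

d = 28.7 kpc = 28700 pc
m = M + 5 log₁₀ d − 5 = 3.32 + 5·4.4579 − 5 = 20.609

m ≈ 20.61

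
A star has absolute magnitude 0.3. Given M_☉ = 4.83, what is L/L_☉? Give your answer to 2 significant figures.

M − M_☉ = 0.3 − 4.83 = -4.530
L/L_☉ = 10^(−0.4 (M − M_☉)) = 10^1.812 = 64.86

L/L_☉ ≈ 65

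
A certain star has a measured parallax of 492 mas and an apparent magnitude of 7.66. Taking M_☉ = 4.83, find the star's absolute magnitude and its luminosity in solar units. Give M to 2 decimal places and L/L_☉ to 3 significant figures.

M ≈ 11.12; L/L_☉ ≈ 3.05×10^-3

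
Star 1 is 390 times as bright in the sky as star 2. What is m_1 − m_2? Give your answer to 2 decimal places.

m_1 − m_2 ≈ -6.48

Pogson: Δm = −2.5 log₁₀(ratio) = −2.5 log₁₀(390) = −2.5 × 2.5911 = -6.478
Star 1 is brighter, so it has the smaller magnitude: the difference is negative.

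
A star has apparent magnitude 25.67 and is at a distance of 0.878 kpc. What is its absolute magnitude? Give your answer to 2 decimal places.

d = 0.878 kpc = 878.0 pc
5 log₁₀(d/10 pc) = 5 log₁₀(878.0) − 5 = 9.717
M = m − 5 log₁₀(d/10) = 25.67 − 9.717 = 15.953

M ≈ 15.95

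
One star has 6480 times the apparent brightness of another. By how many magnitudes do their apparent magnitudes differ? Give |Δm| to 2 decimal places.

Pogson: Δm = −2.5 log₁₀(ratio) = −2.5 log₁₀(6480) = −2.5 × 3.8116 = -9.529

|Δm| ≈ 9.53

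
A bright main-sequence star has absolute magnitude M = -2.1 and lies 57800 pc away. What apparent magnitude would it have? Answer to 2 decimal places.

m = M + 5 log₁₀ d − 5 = -2.1 + 5·4.7619 − 5 = 16.710

m ≈ 16.71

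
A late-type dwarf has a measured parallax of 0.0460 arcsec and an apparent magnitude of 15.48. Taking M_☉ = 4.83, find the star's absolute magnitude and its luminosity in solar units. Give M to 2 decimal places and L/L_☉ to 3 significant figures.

M ≈ 13.79; L/L_☉ ≈ 2.60×10^-4

d = 1/p = 1/0.0460″ = 21.74 pc
M = m − 5 log₁₀ d + 5 = 15.48 − 5·1.3372 + 5 = 13.794
M − M_☉ = 13.794 − 4.83 = 8.964
L/L_☉ = 10^(−0.4 × 8.964) = 2.597×10^-4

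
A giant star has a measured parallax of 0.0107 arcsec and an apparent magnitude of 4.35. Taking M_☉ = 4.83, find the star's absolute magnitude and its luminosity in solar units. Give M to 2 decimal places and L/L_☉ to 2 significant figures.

M ≈ -0.50; L/L_☉ ≈ 140

d = 1/p = 1/0.0107″ = 93.46 pc
M = m − 5 log₁₀ d + 5 = 4.35 − 5·1.9706 + 5 = -0.503
M − M_☉ = -0.503 − 4.83 = -5.333
L/L_☉ = 10^(−0.4 × -5.333) = 135.9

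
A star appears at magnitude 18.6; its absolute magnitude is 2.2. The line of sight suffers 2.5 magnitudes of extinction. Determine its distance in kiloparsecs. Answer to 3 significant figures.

m − M = 5 log₁₀(d/10 pc) + A  ⇒  18.6 − (2.2) − 2.5 = 5 log₁₀(d/10)
13.900 = 5 log₁₀(d/10)
log₁₀ d = (m − M − A)/5 + 1 = 3.7800
d = 10^3.7800 = 6026 pc
= 6.026 kpc

d ≈ 6.03 kpc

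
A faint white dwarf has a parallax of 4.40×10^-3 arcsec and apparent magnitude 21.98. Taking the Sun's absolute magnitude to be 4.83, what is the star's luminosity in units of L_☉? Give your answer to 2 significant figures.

L/L_☉ ≈ 7.1×10^-5

d = 1/p = 1/4.40×10^-3″ = 227.3 pc
M = m − 5 log₁₀ d + 5 = 21.98 − 5·2.3565 + 5 = 15.197
M − M_☉ = 15.197 − 4.83 = 10.367
L/L_☉ = 10^(−0.4 × 10.367) = 7.130×10^-5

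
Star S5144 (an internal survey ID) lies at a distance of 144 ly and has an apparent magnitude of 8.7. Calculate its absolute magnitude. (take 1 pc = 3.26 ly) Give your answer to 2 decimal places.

d = 144 ly / 3.26 = 44.17 pc
5 log₁₀(d/10 pc) = 5 log₁₀(44.17) − 5 = 3.226
M = m − 5 log₁₀(d/10) = 8.7 − 3.226 = 5.474

M ≈ 5.47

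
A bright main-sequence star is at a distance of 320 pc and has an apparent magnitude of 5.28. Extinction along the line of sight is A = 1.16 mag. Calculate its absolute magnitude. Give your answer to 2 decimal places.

5 log₁₀(d/10 pc) = 5 log₁₀(320.0) − 5 = 7.526
M = m − 5 log₁₀(d/10) − A = 5.28 − 7.526 − 1.16 = -3.406

M ≈ -3.41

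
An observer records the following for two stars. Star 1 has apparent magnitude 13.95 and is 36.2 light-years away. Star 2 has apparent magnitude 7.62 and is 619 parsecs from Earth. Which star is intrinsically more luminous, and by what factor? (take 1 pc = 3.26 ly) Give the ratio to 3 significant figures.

Star 2 is more luminous, by a factor of 1.06×10^6.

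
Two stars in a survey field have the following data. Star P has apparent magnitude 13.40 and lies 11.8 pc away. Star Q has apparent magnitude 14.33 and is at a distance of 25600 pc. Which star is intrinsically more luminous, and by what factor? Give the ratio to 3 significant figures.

Star Q is more luminous, by a factor of 2.00×10^6.

Star P: M = m − 5 log₁₀ d + 5 = 13.40 − 5·1.0719 + 5 = 13.041
Star Q: M = m − 5 log₁₀ d + 5 = 14.33 − 5·4.4082 + 5 = -2.711
ΔM = M_P − M_Q = 13.041 − (-2.711) = 15.752; smaller M is more luminous → Star Q.
L ratio = 10^(0.4 |ΔM|) = 10^6.301 = 1.999×10^6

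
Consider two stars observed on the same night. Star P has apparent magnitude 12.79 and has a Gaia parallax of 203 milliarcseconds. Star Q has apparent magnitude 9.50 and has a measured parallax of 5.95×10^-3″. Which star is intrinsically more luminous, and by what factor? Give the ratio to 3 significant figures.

Star Q is more luminous, by a factor of 24100.

Star P: p = 203 mas = 0.203″ → d = 1/p = 4.926 pc
Star P: M = m − 5 log₁₀ d + 5 = 12.79 − 5·0.6925 + 5 = 14.327
Star Q: d = 1/p = 1/5.95×10^-3″ = 168.1 pc
Star Q: M = m − 5 log₁₀ d + 5 = 9.50 − 5·2.2255 + 5 = 3.373
ΔM = M_P − M_Q = 14.327 − (3.373) = 10.955; smaller M is more luminous → Star Q.
L ratio = 10^(0.4 |ΔM|) = 10^4.382 = 24100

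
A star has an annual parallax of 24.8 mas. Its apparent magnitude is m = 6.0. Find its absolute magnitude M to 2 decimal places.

M ≈ 2.97

p = 24.8 mas = 0.0248″ → d = 1/p = 40.32 pc
5 log₁₀(d/10 pc) = 5 log₁₀(40.32) − 5 = 3.028
M = m − 5 log₁₀(d/10) = 6.0 − 3.028 = 2.972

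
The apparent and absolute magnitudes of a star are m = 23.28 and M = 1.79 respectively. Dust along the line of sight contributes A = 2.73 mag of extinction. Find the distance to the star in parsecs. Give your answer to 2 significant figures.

d ≈ 56000 pc

m − M = 5 log₁₀(d/10 pc) + A  ⇒  23.28 − (1.79) − 2.73 = 5 log₁₀(d/10)
18.760 = 5 log₁₀(d/10)
log₁₀ d = (m − M − A)/5 + 1 = 4.7520
d = 10^4.7520 = 56490 pc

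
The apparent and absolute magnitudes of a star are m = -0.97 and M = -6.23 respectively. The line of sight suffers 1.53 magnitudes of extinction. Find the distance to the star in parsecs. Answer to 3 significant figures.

d ≈ 55.7 pc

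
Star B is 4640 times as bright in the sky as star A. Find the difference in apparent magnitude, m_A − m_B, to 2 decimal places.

m_A − m_B ≈ 9.17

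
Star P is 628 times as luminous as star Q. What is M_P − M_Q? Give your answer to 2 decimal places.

Pogson: ΔM = −2.5 log₁₀(ratio) = −2.5 log₁₀(628) = −2.5 × 2.7980 = -6.995
Star P is brighter, so it has the smaller magnitude: the difference is negative.

M_P − M_Q ≈ -6.99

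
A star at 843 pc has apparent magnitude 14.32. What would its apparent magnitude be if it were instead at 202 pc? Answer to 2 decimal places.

Flux ∝ 1/d², so Δm = 5 log₁₀(d₂/d₁) = 5 log₁₀(202/843) = -3.102
m₂ = m₁ + Δm = 14.32 + (-3.102) = 11.218

m ≈ 11.22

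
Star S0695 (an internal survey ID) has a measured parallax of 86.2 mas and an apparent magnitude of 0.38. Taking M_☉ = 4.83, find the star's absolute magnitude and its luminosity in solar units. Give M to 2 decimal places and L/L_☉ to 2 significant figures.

d = 1/p = 1000/86.2 mas = 11.60 pc
M = m − 5 log₁₀ d + 5 = 0.38 − 5·1.0645 + 5 = 0.058
M − M_☉ = 0.058 − 4.83 = -4.772
L/L_☉ = 10^(−0.4 × -4.772) = 81.09

M ≈ 0.06; L/L_☉ ≈ 81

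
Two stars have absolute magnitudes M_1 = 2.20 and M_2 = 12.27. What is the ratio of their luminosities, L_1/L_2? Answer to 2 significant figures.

L_1/L_2 ≈ 11000

ΔM = M_1 − M_2 = -10.07
L_1/L_2 = 10^(−0.4 ΔM) = 10^4.028 = 10670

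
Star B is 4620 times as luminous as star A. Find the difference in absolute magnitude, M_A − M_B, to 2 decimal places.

Pogson: ΔM = −2.5 log₁₀(ratio) = −2.5 log₁₀(4620) = −2.5 × 3.6646 = -9.162
Star B is brighter so has the smaller magnitude: M_A − M_B is positive.

M_A − M_B ≈ 9.16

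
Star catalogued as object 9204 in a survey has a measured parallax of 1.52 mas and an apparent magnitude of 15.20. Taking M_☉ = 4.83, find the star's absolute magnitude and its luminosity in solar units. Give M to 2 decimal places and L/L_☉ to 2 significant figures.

M ≈ 6.11; L/L_☉ ≈ 0.31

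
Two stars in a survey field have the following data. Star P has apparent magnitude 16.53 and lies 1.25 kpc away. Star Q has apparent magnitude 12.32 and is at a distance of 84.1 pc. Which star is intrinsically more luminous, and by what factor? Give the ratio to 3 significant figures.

Star P is more luminous, by a factor of 4.57.

Star P: d = 1.25 kpc = 1250 pc
Star P: M = m − 5 log₁₀ d + 5 = 16.53 − 5·3.0969 + 5 = 6.045
Star Q: M = m − 5 log₁₀ d + 5 = 12.32 − 5·1.9248 + 5 = 7.696
ΔM = M_P − M_Q = 6.045 − (7.696) = -1.651; smaller M is more luminous → Star P.
L ratio = 10^(0.4 |ΔM|) = 10^0.660 = 4.573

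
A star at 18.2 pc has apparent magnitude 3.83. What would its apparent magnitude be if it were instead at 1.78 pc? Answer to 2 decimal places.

Flux ∝ 1/d², so Δm = 5 log₁₀(d₂/d₁) = 5 log₁₀(1.78/18.2) = -5.048
m₂ = m₁ + Δm = 3.83 + (-5.048) = -1.218

m ≈ -1.22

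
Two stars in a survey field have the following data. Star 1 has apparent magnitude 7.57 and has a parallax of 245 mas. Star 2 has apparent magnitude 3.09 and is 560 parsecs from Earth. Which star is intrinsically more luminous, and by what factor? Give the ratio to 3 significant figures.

Star 1: p = 245 mas = 0.245″ → d = 1/p = 4.082 pc
Star 1: M = m − 5 log₁₀ d + 5 = 7.57 − 5·0.6108 + 5 = 9.516
Star 2: M = m − 5 log₁₀ d + 5 = 3.09 − 5·2.7482 + 5 = -5.651
ΔM = M_1 − M_2 = 9.516 − (-5.651) = 15.167; smaller M is more luminous → Star 2.
L ratio = 10^(0.4 |ΔM|) = 10^6.067 = 1.166×10^6

Star 2 is more luminous, by a factor of 1.17×10^6.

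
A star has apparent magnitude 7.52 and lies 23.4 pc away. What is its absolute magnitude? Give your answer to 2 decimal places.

M ≈ 5.67

5 log₁₀(d/10 pc) = 5 log₁₀(23.40) − 5 = 1.846
M = m − 5 log₁₀(d/10) = 7.52 − 1.846 = 5.674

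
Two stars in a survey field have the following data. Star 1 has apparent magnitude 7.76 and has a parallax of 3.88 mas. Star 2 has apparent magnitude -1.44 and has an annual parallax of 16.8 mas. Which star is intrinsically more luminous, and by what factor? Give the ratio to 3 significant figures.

Star 1: p = 3.88 mas = 3.88×10^-3″ → d = 1/p = 257.7 pc
Star 1: M = m − 5 log₁₀ d + 5 = 7.76 − 5·2.4112 + 5 = 0.704
Star 2: p = 16.8 mas = 0.0168″ → d = 1/p = 59.52 pc
Star 2: M = m − 5 log₁₀ d + 5 = -1.44 − 5·1.7747 + 5 = -5.313
ΔM = M_1 − M_2 = 0.704 − (-5.313) = 6.018; smaller M is more luminous → Star 2.
L ratio = 10^(0.4 |ΔM|) = 10^2.407 = 255.3

Star 2 is more luminous, by a factor of 255.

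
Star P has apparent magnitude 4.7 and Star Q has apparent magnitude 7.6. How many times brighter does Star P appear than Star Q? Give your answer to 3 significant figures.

Magnitude difference = -2.9
Flux ratio = 10^(−0.4 Δm) = 10^(−0.4 × -2.9) = 10^1.160 = 14.45

14.5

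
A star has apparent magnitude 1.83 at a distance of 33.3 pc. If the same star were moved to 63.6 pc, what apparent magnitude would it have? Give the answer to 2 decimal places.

m ≈ 3.24

Flux ∝ 1/d², so Δm = 5 log₁₀(d₂/d₁) = 5 log₁₀(63.6/33.3) = 1.405
m₂ = m₁ + Δm = 1.83 + (1.405) = 3.235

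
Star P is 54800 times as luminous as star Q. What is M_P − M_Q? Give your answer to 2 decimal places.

M_P − M_Q ≈ -11.85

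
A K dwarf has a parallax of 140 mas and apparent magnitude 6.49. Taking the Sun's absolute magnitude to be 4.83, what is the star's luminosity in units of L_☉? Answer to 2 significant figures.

L/L_☉ ≈ 0.11

d = 1/p = 1000/140 mas = 7.143 pc
M = m − 5 log₁₀ d + 5 = 6.49 − 5·0.8539 + 5 = 7.221
M − M_☉ = 7.221 − 4.83 = 2.391
L/L_☉ = 10^(−0.4 × 2.391) = 0.1106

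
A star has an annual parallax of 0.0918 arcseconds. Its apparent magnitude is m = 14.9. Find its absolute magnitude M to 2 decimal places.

M ≈ 14.71

d = 1/p = 1/0.0918″ = 10.89 pc
5 log₁₀(d/10 pc) = 5 log₁₀(10.89) − 5 = 0.186
M = m − 5 log₁₀(d/10) = 14.9 − 0.186 = 14.714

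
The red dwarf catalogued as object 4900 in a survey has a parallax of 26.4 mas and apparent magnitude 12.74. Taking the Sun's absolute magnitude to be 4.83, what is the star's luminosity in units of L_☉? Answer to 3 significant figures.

d = 1/p = 1000/26.4 mas = 37.88 pc
M = m − 5 log₁₀ d + 5 = 12.74 − 5·1.5784 + 5 = 9.848
M − M_☉ = 9.848 − 4.83 = 5.018
L/L_☉ = 10^(−0.4 × 5.018) = 9.835×10^-3

L/L_☉ ≈ 9.84×10^-3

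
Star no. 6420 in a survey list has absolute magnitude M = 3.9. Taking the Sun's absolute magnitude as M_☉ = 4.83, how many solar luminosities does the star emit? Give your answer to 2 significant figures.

L/L_☉ ≈ 2.4

M − M_☉ = 3.9 − 4.83 = -0.930
L/L_☉ = 10^(−0.4 (M − M_☉)) = 10^0.372 = 2.355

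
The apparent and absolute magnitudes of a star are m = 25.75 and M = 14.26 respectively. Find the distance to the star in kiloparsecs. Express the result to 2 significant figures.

d ≈ 2.0 kpc

μ = m − M = 11.490
m − M = 5 log₁₀ d − 5
log₁₀ d = (m − M)/5 + 1 = 3.2980
d = 10^3.2980 = 1986 pc
= 1.986 kpc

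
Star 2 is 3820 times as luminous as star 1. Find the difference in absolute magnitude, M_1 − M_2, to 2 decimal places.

M_1 − M_2 ≈ 8.96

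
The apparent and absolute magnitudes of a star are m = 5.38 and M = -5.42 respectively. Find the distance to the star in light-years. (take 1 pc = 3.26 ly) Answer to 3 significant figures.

d ≈ 4710 ly

Distance modulus: m − M = 5.38 − (-5.42) = 10.800
m − M = 5 log₁₀ d − 5
log₁₀ d = (m − M)/5 + 1 = 3.1600
d = 10^3.1600 = 1445 pc
= 4712 ly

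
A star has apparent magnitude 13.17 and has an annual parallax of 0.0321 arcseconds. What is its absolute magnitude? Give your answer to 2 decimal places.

d = 1/p = 1/0.0321″ = 31.15 pc
5 log₁₀(d/10 pc) = 5 log₁₀(31.15) − 5 = 2.467
M = m − 5 log₁₀(d/10) = 13.17 − 2.467 = 10.703

M ≈ 10.70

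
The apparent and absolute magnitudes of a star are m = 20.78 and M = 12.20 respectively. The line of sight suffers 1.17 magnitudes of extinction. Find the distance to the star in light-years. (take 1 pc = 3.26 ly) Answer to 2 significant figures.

d ≈ 990 ly

m − M = 5 log₁₀(d/10 pc) + A  ⇒  20.78 − (12.20) − 1.17 = 5 log₁₀(d/10)
7.410 = 5 log₁₀(d/10)
log₁₀ d = (m − M − A)/5 + 1 = 2.4820
d = 10^2.4820 = 303.4 pc
= 989.0 ly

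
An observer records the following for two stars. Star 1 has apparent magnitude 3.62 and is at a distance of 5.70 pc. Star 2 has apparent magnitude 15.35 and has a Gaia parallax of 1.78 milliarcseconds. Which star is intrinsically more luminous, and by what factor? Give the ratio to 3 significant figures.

Star 1 is more luminous, by a factor of 5.07.

Star 1: M = m − 5 log₁₀ d + 5 = 3.62 − 5·0.7559 + 5 = 4.841
Star 2: p = 1.78 mas = 1.78×10^-3″ → d = 1/p = 561.8 pc
Star 2: M = m − 5 log₁₀ d + 5 = 15.35 − 5·2.7496 + 5 = 6.602
ΔM = M_1 − M_2 = 4.841 − (6.602) = -1.761; smaller M is more luminous → Star 1.
L ratio = 10^(0.4 |ΔM|) = 10^0.705 = 5.065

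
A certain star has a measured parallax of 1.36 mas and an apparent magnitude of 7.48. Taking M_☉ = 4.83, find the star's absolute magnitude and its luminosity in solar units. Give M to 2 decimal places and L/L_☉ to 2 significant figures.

M ≈ -1.85; L/L_☉ ≈ 470

d = 1/p = 1000/1.36 mas = 735.3 pc
M = m − 5 log₁₀ d + 5 = 7.48 − 5·2.8665 + 5 = -1.852
M − M_☉ = -1.852 − 4.83 = -6.682
L/L_☉ = 10^(−0.4 × -6.682) = 470.9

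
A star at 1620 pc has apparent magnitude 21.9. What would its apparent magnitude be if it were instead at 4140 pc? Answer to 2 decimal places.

Flux ∝ 1/d², so Δm = 5 log₁₀(d₂/d₁) = 5 log₁₀(4140/1620) = 2.037
m₂ = m₁ + Δm = 21.9 + (2.037) = 23.937

m ≈ 23.94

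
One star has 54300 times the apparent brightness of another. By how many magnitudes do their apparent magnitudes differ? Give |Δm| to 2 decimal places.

Pogson: Δm = −2.5 log₁₀(ratio) = −2.5 log₁₀(54300) = −2.5 × 4.7348 = -11.837

|Δm| ≈ 11.84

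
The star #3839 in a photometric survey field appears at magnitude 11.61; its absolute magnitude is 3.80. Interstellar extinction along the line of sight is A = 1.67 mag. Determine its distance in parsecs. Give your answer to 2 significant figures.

m − M = 5 log₁₀(d/10 pc) + A  ⇒  11.61 − (3.80) − 1.67 = 5 log₁₀(d/10)
6.140 = 5 log₁₀(d/10)
log₁₀ d = (m − M − A)/5 + 1 = 2.2280
d = 10^2.2280 = 169.0 pc

d ≈ 170 pc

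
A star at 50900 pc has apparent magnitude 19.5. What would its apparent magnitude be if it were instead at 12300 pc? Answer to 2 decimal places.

m ≈ 16.42

Flux ∝ 1/d², so Δm = 5 log₁₀(d₂/d₁) = 5 log₁₀(12300/50900) = -3.084
m₂ = m₁ + Δm = 19.5 + (-3.084) = 16.416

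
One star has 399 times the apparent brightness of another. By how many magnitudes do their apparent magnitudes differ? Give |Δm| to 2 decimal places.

|Δm| ≈ 6.50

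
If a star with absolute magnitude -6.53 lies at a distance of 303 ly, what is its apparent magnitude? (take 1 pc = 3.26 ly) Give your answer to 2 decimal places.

d = 303 ly / 3.26 = 92.94 pc
m = M + 5 log₁₀ d − 5 = -6.53 + 5·1.9682 − 5 = -1.689

m ≈ -1.69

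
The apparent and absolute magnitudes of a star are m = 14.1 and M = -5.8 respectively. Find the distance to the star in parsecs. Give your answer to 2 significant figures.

d ≈ 95000 pc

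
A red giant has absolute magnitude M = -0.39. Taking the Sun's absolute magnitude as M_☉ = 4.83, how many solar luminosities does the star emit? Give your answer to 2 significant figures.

L/L_☉ ≈ 120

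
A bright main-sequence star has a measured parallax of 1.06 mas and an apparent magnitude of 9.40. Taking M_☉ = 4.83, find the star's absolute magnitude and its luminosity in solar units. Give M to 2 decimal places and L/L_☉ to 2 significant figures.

M ≈ -0.47; L/L_☉ ≈ 130

d = 1/p = 1000/1.06 mas = 943.4 pc
M = m − 5 log₁₀ d + 5 = 9.40 − 5·2.9747 + 5 = -0.473
M − M_☉ = -0.473 − 4.83 = -5.303
L/L_☉ = 10^(−0.4 × -5.303) = 132.2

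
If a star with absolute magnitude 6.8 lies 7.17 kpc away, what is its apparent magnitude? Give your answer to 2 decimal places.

d = 7.17 kpc = 7170 pc
m = M + 5 log₁₀ d − 5 = 6.8 + 5·3.8555 − 5 = 21.078

m ≈ 21.08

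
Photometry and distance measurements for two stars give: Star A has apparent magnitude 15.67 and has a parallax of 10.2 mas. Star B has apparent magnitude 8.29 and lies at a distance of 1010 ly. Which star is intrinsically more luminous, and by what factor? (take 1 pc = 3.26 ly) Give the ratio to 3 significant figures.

Star B is more luminous, by a factor of 8940.

Star A: p = 10.2 mas = 0.0102″ → d = 1/p = 98.04 pc
Star A: M = m − 5 log₁₀ d + 5 = 15.67 − 5·1.9914 + 5 = 10.713
Star B: d = 1010 ly / 3.26 = 309.8 pc
Star B: M = m − 5 log₁₀ d + 5 = 8.29 − 5·2.4911 + 5 = 0.834
ΔM = M_A − M_B = 10.713 − (0.834) = 9.879; smaller M is more luminous → Star B.
L ratio = 10^(0.4 |ΔM|) = 10^3.951 = 8941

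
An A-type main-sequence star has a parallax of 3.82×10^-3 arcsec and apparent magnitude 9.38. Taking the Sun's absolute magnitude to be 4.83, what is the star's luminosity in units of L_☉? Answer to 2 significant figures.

d = 1/p = 1/3.82×10^-3″ = 261.8 pc
M = m − 5 log₁₀ d + 5 = 9.38 − 5·2.4179 + 5 = 2.290
M − M_☉ = 2.290 − 4.83 = -2.540
L/L_☉ = 10^(−0.4 × -2.540) = 10.37

L/L_☉ ≈ 10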